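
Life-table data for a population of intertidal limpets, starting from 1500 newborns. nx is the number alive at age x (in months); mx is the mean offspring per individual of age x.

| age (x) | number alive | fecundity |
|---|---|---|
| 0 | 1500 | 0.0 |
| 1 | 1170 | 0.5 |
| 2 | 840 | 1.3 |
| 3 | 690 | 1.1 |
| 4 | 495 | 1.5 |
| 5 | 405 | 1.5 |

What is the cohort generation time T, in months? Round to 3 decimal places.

lx = nx/n0 = nx/1500: 1, 0.78, 0.56, 0.46, 0.33, 0.27
lx·mx: 0, 0.39, 0.728, 0.506, 0.495, 0.405 → R0 = 2.524
x·lx·mx: 0, 0.39, 1.456, 1.518, 1.98, 2.025 → Σ = 7.369
T = 7.369 / 2.524 = 2.919572… → 2.920

2.920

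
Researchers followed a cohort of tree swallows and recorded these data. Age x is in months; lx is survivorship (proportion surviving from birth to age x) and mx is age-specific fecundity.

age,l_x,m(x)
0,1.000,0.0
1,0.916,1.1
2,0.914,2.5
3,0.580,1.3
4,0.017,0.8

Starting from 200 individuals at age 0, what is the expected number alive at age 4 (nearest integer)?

Expected survivors = N0 · l_4 = 200 × 0.017 = 3.4 → 3

3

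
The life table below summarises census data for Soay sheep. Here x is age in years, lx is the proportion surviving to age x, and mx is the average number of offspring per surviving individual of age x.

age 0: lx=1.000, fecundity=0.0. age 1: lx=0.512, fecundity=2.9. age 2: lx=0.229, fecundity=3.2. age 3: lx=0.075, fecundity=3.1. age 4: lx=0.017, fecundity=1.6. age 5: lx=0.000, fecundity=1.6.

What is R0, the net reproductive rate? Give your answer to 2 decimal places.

lx·mx by age: 0, 1.4848, 0.7328, 0.2325, 0.0272, 0
R0 = Σ lx·mx = 2.4773 → 2.48

2.48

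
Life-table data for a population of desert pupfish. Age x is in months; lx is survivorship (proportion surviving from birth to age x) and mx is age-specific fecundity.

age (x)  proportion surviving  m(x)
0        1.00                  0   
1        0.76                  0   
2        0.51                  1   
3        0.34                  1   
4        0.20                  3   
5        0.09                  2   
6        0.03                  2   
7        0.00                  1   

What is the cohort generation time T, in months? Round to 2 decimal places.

3.37

lx·mx: 0, 0, 0.51, 0.34, 0.6, 0.18, 0.06, 0 → R0 = 1.69
x·lx·mx: 0, 0, 1.02, 1.02, 2.4, 0.9, 0.36, 0 → Σ = 5.7
T = 5.7 / 1.69 = 3.372781… → 3.37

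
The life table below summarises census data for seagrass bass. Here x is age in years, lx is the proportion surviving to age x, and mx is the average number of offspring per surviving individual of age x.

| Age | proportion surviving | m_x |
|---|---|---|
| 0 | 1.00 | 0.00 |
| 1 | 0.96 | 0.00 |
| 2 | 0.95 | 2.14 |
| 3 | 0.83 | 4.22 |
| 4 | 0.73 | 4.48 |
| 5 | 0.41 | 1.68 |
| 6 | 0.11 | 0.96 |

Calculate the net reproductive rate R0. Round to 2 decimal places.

9.60

lx·mx by age: 0, 0, 2.033, 3.5026, 3.2704, 0.6888, 0.1056
R0 = Σ lx·mx = 9.6004 → 9.60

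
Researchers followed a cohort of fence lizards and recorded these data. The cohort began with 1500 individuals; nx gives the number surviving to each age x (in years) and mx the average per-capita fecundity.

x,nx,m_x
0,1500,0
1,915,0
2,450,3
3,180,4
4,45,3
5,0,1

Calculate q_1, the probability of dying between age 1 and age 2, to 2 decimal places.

lx = nx/n0 = nx/1500: 1, 0.61, 0.3, 0.12, 0.03, 0
q_1 = (l_1 − l_2) / l_1 = (0.61 − 0.3) / 0.61
     = 0.31 / 0.61 = 0.508197… → 0.51

0.51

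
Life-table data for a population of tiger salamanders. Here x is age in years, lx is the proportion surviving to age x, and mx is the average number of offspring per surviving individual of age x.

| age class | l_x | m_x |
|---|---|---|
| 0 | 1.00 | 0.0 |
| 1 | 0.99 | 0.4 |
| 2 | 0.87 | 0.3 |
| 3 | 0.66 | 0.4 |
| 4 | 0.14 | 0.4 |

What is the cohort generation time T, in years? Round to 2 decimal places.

1.98

lx·mx: 0, 0.396, 0.261, 0.264, 0.056 → R0 = 0.977
x·lx·mx: 0, 0.396, 0.522, 0.792, 0.224 → Σ = 1.934
T = 1.934 / 0.977 = 1.979529… → 1.98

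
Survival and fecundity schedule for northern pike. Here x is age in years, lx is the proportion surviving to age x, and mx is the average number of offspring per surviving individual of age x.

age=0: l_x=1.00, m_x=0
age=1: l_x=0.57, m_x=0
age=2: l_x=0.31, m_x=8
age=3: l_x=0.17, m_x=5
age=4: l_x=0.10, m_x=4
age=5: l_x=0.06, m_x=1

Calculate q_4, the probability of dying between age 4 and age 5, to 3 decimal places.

q_4 = (l_4 − l_5) / l_4 = (0.1 − 0.06) / 0.1
     = 0.04 / 0.1 = 0.4 → 0.400

0.400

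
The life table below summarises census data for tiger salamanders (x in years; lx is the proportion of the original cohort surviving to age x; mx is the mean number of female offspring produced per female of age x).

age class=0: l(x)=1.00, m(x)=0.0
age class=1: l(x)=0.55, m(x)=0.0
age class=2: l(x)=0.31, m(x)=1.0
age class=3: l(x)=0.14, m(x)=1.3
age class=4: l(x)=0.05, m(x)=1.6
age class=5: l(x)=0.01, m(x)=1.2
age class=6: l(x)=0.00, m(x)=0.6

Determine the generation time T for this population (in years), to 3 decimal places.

lx·mx: 0, 0, 0.31, 0.182, 0.08, 0.012, 0 → R0 = 0.584
x·lx·mx: 0, 0, 0.62, 0.546, 0.32, 0.06, 0 → Σ = 1.546
T = 1.546 / 0.584 = 2.64726… → 2.647

2.647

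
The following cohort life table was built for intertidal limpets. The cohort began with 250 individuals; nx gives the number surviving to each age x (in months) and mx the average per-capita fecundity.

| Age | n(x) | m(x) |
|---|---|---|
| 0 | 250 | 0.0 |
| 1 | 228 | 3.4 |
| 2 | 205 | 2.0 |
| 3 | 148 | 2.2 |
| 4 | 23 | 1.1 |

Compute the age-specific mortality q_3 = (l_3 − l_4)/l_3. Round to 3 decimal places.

0.845

lx = nx/n0 = nx/250: 1, 0.912, 0.82, 0.592, 0.092
q_3 = (l_3 − l_4) / l_3 = (0.592 − 0.092) / 0.592
     = 0.5 / 0.592 = 0.844595… → 0.845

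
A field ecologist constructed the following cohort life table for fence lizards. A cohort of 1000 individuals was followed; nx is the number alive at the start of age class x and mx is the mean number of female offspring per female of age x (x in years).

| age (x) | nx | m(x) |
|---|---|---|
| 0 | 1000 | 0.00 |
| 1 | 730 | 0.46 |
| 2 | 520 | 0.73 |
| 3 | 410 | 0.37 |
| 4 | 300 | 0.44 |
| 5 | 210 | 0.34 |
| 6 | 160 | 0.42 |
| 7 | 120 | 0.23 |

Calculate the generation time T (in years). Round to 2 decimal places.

2.60

lx = nx/n0 = nx/1000: 1, 0.73, 0.52, 0.41, 0.3, 0.21, 0.16, 0.12
lx·mx: 0, 0.3358, 0.3796, 0.1517, 0.132, 0.0714, 0.0672, 0.0276 → R0 = 1.1653
x·lx·mx: 0, 0.3358, 0.7592, 0.4551, 0.528, 0.357, 0.4032, 0.1932 → Σ = 3.0315
T = 3.0315 / 1.1653 = 2.601476… → 2.60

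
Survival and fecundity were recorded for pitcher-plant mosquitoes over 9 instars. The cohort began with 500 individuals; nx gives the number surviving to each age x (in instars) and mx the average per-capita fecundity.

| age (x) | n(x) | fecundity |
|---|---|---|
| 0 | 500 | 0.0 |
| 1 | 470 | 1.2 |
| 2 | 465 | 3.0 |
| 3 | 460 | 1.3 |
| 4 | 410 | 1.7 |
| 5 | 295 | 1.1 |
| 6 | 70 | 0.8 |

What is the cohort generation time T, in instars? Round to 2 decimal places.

lx = nx/n0 = nx/500: 1, 0.94, 0.93, 0.92, 0.82, 0.59, 0.14
lx·mx: 0, 1.128, 2.79, 1.196, 1.394, 0.649, 0.112 → R0 = 7.269
x·lx·mx: 0, 1.128, 5.58, 3.588, 5.576, 3.245, 0.672 → Σ = 19.789
T = 19.789 / 7.269 = 2.722383… → 2.72

2.72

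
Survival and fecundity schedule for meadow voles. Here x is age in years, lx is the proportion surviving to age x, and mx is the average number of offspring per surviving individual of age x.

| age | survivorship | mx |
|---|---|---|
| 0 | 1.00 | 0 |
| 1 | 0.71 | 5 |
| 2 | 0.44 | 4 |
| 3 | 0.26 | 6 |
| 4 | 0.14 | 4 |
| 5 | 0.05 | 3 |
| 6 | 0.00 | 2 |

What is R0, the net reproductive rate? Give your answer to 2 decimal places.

7.58

lx·mx by age: 0, 3.55, 1.76, 1.56, 0.56, 0.15, 0
R0 = Σ lx·mx = 7.58 → 7.58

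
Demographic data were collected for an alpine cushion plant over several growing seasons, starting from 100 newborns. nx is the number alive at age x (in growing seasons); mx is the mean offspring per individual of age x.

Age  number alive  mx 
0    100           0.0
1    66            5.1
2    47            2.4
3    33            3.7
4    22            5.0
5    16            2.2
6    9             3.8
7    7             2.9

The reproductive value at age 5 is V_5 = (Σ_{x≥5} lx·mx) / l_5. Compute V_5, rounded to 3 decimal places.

5.606

lx = nx/n0 = nx/100: 1, 0.66, 0.47, 0.33, 0.22, 0.16, 0.09, 0.07
lx·mx for x ≥ 5: 0.352, 0.342, 0.203 → sum = 0.897
V_5 = 0.897 / l_5 = 0.897 / 0.16 = 5.60625 → 5.606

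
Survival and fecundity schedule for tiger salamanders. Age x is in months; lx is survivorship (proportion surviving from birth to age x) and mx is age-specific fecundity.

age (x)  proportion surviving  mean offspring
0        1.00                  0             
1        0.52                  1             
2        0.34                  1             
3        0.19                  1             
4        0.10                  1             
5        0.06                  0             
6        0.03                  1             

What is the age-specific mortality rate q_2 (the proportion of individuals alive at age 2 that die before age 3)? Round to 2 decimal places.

0.44

q_2 = (l_2 − l_3) / l_2 = (0.34 − 0.19) / 0.34
     = 0.15 / 0.34 = 0.441176… → 0.44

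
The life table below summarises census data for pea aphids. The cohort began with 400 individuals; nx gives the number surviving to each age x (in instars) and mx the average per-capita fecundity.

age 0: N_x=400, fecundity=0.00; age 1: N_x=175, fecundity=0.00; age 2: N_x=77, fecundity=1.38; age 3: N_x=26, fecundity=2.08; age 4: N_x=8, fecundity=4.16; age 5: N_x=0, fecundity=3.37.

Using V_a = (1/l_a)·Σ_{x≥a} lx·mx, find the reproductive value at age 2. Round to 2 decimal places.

2.51

lx = nx/n0 = nx/400: 1, 0.4375, 0.1925, 0.065, 0.02, 0
lx·mx for x ≥ 2: 0.26565, 0.1352, 0.0832, 0 → sum = 0.48405
V_2 = 0.48405 / l_2 = 0.48405 / 0.1925 = 2.514545… → 2.51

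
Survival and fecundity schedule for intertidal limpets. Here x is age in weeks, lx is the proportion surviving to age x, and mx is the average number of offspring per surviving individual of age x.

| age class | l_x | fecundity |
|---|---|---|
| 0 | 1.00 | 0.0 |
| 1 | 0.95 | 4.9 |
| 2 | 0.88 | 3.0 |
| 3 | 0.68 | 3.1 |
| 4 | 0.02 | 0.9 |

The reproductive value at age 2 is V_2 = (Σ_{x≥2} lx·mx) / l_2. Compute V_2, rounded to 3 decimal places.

5.416

lx·mx for x ≥ 2: 2.64, 2.108, 0.018 → sum = 4.766
V_2 = 4.766 / l_2 = 4.766 / 0.88 = 5.415909… → 5.416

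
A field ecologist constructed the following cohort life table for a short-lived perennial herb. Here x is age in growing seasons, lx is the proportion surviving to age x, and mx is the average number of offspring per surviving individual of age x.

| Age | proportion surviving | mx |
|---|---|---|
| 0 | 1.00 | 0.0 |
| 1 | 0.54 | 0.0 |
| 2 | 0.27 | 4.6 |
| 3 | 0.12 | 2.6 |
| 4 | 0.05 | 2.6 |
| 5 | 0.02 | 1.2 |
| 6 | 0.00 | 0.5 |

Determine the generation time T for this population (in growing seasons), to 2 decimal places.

2.38

lx·mx: 0, 0, 1.242, 0.312, 0.13, 0.024, 0 → R0 = 1.708
x·lx·mx: 0, 0, 2.484, 0.936, 0.52, 0.12, 0 → Σ = 4.06
T = 4.06 / 1.708 = 2.377049… → 2.38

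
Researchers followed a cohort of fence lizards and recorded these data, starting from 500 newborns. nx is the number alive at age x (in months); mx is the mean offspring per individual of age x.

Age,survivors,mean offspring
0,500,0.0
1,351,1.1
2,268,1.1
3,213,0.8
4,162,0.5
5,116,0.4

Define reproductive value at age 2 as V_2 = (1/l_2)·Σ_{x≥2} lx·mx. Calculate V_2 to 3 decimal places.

lx = nx/n0 = nx/500: 1, 0.702, 0.536, 0.426, 0.324, 0.232
lx·mx for x ≥ 2: 0.5896, 0.3408, 0.162, 0.0928 → sum = 1.1852
V_2 = 1.1852 / l_2 = 1.1852 / 0.536 = 2.211194… → 2.211

2.211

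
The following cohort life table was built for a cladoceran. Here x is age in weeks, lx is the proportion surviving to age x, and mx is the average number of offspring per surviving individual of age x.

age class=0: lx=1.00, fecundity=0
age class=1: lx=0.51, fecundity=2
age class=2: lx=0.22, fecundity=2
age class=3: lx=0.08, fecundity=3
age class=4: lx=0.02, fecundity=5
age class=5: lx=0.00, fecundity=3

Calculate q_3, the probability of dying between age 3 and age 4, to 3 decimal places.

q_3 = (l_3 − l_4) / l_3 = (0.08 − 0.02) / 0.08
     = 0.06 / 0.08 = 0.75 → 0.750

0.750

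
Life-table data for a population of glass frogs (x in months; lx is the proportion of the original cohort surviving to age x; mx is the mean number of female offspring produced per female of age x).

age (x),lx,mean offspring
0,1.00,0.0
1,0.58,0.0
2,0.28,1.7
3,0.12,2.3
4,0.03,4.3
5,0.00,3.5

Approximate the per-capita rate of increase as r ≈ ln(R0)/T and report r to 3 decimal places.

-0.049

R0 = Σ lx·mx = 0 + 0 + 0.476 + 0.276 + 0.129 + 0 = 0.881
Σ x·lx·mx = 2.296; T = 2.296/0.881 = 2.60613…
r ≈ ln(R0)/T = ln(0.881)/2.60613… = -0.04862… → -0.049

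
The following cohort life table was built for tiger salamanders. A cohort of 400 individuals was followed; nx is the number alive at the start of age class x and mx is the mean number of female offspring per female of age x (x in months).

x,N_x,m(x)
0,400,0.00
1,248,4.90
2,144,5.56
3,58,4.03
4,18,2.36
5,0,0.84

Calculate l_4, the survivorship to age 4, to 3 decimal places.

l_4 = n_4/n_0 = 18/400 = 0.045 → 0.045

0.045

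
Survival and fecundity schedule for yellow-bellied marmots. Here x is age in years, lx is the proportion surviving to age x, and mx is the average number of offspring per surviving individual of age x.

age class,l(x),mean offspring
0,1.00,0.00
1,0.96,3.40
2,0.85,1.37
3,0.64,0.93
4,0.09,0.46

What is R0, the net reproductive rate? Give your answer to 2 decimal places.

lx·mx by age: 0, 3.264, 1.1645, 0.5952, 0.0414
R0 = Σ lx·mx = 5.0651 → 5.07

5.07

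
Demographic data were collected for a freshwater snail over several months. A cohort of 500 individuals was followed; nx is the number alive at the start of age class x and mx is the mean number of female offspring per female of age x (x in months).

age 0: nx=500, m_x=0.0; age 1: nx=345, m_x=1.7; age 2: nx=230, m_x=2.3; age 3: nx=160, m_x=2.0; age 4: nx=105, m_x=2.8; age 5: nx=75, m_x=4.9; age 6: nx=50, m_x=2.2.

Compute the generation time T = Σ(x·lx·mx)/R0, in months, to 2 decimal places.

lx = nx/n0 = nx/500: 1, 0.69, 0.46, 0.32, 0.21, 0.15, 0.1
lx·mx: 0, 1.173, 1.058, 0.64, 0.588, 0.735, 0.22 → R0 = 4.414
x·lx·mx: 0, 1.173, 2.116, 1.92, 2.352, 3.675, 1.32 → Σ = 12.556
T = 12.556 / 4.414 = 2.844585… → 2.84

2.84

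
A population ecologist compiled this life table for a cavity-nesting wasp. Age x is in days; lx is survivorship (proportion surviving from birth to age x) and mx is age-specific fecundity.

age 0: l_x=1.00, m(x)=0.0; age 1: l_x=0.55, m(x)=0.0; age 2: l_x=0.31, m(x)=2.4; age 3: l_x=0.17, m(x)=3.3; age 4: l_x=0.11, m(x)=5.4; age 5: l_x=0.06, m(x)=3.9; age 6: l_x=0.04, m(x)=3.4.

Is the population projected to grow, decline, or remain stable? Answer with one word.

growing

R0 = Σ lx·mx = 0 + 0 + 0.744 + 0.561 + 0.594 + 0.234 + 0.136 = 2.269
R0 > 1, so the population is growing.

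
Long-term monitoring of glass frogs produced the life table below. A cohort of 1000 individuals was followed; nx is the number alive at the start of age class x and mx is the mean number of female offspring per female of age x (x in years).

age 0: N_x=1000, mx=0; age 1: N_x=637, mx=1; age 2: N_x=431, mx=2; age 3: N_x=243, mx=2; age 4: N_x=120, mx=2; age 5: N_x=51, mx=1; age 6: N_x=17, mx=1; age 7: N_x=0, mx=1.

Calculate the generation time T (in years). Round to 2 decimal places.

2.24

lx = nx/n0 = nx/1000: 1, 0.637, 0.431, 0.243, 0.12, 0.051, 0.017, 0
lx·mx: 0, 0.637, 0.862, 0.486, 0.24, 0.051, 0.017, 0 → R0 = 2.293
x·lx·mx: 0, 0.637, 1.724, 1.458, 0.96, 0.255, 0.102, 0 → Σ = 5.136
T = 5.136 / 2.293 = 2.23986… → 2.24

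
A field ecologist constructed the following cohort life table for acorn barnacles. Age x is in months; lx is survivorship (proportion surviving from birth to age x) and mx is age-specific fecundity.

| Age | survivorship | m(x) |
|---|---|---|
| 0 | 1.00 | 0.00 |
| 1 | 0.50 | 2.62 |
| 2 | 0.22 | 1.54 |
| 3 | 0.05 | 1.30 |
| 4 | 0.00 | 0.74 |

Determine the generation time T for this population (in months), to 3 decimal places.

lx·mx: 0, 1.31, 0.3388, 0.065, 0 → R0 = 1.7138
x·lx·mx: 0, 1.31, 0.6776, 0.195, 0 → Σ = 2.1826
T = 2.1826 / 1.7138 = 1.273544… → 1.274

1.274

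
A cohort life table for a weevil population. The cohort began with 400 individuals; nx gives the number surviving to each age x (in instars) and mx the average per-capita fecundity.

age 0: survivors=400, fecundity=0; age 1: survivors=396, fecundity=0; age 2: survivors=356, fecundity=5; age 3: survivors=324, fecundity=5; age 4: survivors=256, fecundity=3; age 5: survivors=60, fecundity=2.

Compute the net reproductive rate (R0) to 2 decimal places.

10.72

lx = nx/n0 = nx/400: 1, 0.99, 0.89, 0.81, 0.64, 0.15
lx·mx by age: 0, 0, 4.45, 4.05, 1.92, 0.3
R0 = Σ lx·mx = 10.72 → 10.72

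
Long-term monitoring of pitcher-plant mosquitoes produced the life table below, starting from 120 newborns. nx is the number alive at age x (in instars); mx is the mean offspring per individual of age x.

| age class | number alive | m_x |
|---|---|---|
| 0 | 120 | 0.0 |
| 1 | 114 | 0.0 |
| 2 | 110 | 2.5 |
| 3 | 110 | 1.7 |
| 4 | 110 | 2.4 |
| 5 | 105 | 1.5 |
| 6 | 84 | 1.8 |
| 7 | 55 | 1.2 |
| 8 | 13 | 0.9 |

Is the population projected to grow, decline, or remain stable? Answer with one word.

lx = nx/n0 = nx/120: 1, 0.95, 0.91667…, 0.91667…, 0.91667…, 0.875, 0.7, 0.45833…, 0.10833…
R0 = Σ lx·mx = 0 + 0 + 2.291667… + 1.558333… + 2.2… + 1.3125 + 1.26 + 0.55… + 0.0975… = 9.27…
R0 > 1, so the population is growing.

growing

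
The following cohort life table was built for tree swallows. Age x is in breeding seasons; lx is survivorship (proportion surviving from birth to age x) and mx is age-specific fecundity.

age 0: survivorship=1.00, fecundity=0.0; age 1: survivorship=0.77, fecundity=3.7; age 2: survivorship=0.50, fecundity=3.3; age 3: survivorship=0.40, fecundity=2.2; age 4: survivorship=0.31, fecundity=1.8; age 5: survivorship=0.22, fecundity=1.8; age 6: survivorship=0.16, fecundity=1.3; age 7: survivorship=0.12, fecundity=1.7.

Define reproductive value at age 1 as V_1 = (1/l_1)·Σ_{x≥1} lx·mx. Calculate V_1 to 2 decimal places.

lx·mx for x ≥ 1: 2.849, 1.65, 0.88, 0.558, 0.396, 0.208, 0.204 → sum = 6.745
V_1 = 6.745 / l_1 = 6.745 / 0.77 = 8.75974… → 8.76

8.76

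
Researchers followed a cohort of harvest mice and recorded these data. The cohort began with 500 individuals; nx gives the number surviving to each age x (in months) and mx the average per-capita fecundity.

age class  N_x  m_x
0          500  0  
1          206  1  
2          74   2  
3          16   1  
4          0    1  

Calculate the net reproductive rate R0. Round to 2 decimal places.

lx = nx/n0 = nx/500: 1, 0.412, 0.148, 0.032, 0
lx·mx by age: 0, 0.412, 0.296, 0.032, 0
R0 = Σ lx·mx = 0.74 → 0.74

0.74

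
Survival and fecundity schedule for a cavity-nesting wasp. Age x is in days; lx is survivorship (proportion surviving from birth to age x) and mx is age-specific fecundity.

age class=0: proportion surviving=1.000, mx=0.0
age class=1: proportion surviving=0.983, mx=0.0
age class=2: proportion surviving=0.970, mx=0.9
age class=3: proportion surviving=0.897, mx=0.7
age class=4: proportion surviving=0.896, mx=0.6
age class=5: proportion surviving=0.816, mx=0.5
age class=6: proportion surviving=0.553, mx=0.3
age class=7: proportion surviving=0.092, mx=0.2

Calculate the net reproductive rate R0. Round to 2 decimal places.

2.63

lx·mx by age: 0, 0, 0.873, 0.6279, 0.5376, 0.408, 0.1659, 0.0184
R0 = Σ lx·mx = 2.6308 → 2.63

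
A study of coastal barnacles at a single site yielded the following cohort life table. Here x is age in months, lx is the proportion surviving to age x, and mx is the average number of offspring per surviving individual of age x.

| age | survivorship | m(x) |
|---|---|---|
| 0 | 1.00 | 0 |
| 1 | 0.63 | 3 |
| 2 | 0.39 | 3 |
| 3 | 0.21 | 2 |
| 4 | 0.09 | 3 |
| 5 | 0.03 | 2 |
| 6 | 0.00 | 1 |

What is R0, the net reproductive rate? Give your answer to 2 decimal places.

lx·mx by age: 0, 1.89, 1.17, 0.42, 0.27, 0.06, 0
R0 = Σ lx·mx = 3.81 → 3.81

3.81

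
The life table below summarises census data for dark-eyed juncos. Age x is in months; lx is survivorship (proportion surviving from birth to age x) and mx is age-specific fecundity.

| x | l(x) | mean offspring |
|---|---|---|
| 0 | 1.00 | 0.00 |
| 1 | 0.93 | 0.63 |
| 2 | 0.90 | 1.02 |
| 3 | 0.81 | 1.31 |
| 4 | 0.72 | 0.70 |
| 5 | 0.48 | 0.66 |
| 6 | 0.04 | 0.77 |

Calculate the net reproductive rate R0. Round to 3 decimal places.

lx·mx by age: 0, 0.5859, 0.918, 1.0611, 0.504, 0.3168, 0.0308
R0 = Σ lx·mx = 3.4166 → 3.417

3.417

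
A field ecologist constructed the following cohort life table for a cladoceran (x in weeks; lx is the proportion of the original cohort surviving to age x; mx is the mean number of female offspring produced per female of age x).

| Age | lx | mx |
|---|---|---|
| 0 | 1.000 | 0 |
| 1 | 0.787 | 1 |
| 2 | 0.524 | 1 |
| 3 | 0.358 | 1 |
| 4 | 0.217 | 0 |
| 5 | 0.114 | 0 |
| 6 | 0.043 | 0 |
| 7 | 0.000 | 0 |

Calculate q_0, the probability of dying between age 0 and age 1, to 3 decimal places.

0.213

q_0 = (l_0 − l_1) / l_0 = (1 − 0.787) / 1
     = 0.213 / 1 = 0.213 → 0.213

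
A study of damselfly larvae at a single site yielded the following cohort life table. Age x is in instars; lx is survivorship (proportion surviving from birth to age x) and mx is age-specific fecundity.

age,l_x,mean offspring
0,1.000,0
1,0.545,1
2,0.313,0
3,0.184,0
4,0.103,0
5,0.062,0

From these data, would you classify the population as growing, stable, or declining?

R0 = Σ lx·mx = 0 + 0.545 + 0 + 0 + 0 + 0 = 0.545
R0 < 1, so the population is declining.

declining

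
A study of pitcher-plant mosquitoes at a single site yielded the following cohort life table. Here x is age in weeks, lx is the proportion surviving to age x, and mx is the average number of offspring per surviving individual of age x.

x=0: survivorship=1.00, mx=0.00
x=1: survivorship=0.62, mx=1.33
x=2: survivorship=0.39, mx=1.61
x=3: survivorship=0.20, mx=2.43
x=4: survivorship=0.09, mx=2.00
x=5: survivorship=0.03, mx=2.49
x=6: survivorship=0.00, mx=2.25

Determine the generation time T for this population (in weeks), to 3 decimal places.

2.112

lx·mx: 0, 0.8246, 0.6279, 0.486, 0.18, 0.0747, 0 → R0 = 2.1932
x·lx·mx: 0, 0.8246, 1.2558, 1.458, 0.72, 0.3735, 0 → Σ = 4.6319
T = 4.6319 / 2.1932 = 2.111937… → 2.112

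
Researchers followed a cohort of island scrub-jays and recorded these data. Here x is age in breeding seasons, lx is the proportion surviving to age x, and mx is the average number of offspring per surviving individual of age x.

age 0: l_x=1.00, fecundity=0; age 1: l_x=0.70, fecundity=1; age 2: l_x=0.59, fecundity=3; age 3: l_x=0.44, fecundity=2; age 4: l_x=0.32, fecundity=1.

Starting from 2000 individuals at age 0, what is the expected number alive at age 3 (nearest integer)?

Expected survivors = N0 · l_3 = 2000 × 0.44 = 880 → 880

880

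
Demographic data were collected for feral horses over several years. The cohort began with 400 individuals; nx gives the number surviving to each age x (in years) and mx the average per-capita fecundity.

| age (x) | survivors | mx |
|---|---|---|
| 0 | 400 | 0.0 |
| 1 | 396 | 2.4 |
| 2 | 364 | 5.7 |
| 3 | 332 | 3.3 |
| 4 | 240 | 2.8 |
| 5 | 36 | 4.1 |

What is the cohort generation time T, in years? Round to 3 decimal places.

lx = nx/n0 = nx/400: 1, 0.99, 0.91, 0.83, 0.6, 0.09
lx·mx: 0, 2.376, 5.187, 2.739, 1.68, 0.369 → R0 = 12.351
x·lx·mx: 0, 2.376, 10.374, 8.217, 6.72, 1.845 → Σ = 29.532
T = 29.532 / 12.351 = 2.391061… → 2.391

2.391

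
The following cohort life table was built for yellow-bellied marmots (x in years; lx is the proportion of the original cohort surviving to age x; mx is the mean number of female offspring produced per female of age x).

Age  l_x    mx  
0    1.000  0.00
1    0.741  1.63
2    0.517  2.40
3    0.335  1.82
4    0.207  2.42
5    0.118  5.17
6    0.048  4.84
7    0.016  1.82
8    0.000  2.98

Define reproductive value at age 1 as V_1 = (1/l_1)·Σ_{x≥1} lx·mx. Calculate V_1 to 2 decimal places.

lx·mx for x ≥ 1: 1.20783, 1.2408, 0.6097, 0.50094, 0.61006, 0.23232, 0.02912, 0 → sum = 4.43077
V_1 = 4.43077 / l_1 = 4.43077 / 0.741 = 5.979447… → 5.98

5.98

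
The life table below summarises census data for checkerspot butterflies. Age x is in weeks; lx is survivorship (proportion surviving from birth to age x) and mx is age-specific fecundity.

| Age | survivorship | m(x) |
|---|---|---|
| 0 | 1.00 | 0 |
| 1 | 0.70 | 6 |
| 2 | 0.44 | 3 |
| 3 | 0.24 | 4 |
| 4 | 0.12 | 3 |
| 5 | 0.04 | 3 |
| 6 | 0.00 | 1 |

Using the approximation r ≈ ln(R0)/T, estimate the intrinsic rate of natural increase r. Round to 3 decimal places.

R0 = Σ lx·mx = 0 + 4.2 + 1.32 + 0.96 + 0.36 + 0.12 + 0 = 6.96
Σ x·lx·mx = 11.76; T = 11.76/6.96 = 1.68966…
r ≈ ln(R0)/T = ln(6.96)/1.68966… = 1.14827… → 1.148

1.148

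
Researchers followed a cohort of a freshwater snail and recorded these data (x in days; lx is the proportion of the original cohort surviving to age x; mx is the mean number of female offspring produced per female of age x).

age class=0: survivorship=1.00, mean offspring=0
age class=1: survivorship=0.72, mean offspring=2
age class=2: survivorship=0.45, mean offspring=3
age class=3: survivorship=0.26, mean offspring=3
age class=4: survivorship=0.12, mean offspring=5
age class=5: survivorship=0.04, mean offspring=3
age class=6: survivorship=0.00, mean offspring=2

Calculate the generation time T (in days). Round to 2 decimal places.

2.21

lx·mx: 0, 1.44, 1.35, 0.78, 0.6, 0.12, 0 → R0 = 4.29
x·lx·mx: 0, 1.44, 2.7, 2.34, 2.4, 0.6, 0 → Σ = 9.48
T = 9.48 / 4.29 = 2.20979… → 2.21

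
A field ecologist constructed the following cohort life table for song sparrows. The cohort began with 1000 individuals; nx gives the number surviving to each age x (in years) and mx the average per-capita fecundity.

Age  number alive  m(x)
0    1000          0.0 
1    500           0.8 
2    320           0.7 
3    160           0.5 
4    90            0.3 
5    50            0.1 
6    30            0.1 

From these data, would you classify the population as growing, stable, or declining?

lx = nx/n0 = nx/1000: 1, 0.5, 0.32, 0.16, 0.09, 0.05, 0.03
R0 = Σ lx·mx = 0 + 0.4 + 0.224 + 0.08 + 0.027 + 0.005 + 0.003 = 0.739
R0 < 1, so the population is declining.

declining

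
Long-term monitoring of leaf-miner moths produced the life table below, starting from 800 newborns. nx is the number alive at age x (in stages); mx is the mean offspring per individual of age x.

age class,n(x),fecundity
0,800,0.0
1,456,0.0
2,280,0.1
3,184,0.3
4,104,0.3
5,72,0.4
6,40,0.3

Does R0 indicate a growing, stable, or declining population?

lx = nx/n0 = nx/800: 1, 0.57, 0.35, 0.23, 0.13, 0.09, 0.05
R0 = Σ lx·mx = 0 + 0 + 0.035 + 0.069 + 0.039 + 0.036 + 0.015 = 0.194
R0 < 1, so the population is declining.

declining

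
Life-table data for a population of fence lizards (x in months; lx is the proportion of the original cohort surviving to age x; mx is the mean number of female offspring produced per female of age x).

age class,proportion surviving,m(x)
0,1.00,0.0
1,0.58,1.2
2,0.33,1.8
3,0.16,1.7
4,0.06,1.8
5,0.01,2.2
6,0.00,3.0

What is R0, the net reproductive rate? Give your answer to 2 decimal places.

1.69

lx·mx by age: 0, 0.696, 0.594, 0.272, 0.108, 0.022, 0
R0 = Σ lx·mx = 1.692 → 1.69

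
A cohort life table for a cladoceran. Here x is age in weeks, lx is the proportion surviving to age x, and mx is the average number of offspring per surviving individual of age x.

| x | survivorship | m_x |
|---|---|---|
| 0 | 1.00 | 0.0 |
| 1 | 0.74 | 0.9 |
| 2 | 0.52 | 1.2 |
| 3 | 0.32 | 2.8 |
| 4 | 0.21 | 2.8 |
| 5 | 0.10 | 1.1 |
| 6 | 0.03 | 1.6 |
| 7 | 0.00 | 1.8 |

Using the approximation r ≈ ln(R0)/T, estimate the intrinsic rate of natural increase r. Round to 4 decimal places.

0.4048

R0 = Σ lx·mx = 0 + 0.666 + 0.624 + 0.896 + 0.588 + 0.11 + 0.048 + 0 = 2.932
Σ x·lx·mx = 7.792; T = 7.792/2.932 = 2.65757…
r ≈ ln(R0)/T = ln(2.932)/2.65757… = 0.404762… → 0.4048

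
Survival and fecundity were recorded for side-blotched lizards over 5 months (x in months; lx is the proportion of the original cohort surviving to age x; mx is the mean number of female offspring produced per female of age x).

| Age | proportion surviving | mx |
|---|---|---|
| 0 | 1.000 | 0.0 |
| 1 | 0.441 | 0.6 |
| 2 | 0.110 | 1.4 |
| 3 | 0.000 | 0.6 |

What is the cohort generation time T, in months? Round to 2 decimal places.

lx·mx: 0, 0.2646, 0.154, 0 → R0 = 0.4186
x·lx·mx: 0, 0.2646, 0.308, 0 → Σ = 0.5726
T = 0.5726 / 0.4186 = 1.367893… → 1.37

1.37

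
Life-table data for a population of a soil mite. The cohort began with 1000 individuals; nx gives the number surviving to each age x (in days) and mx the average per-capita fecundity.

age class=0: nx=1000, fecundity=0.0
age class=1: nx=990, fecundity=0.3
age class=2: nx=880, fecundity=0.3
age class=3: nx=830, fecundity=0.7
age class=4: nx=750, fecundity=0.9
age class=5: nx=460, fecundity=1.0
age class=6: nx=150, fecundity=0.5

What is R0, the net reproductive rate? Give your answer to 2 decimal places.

2.35

lx = nx/n0 = nx/1000: 1, 0.99, 0.88, 0.83, 0.75, 0.46, 0.15
lx·mx by age: 0, 0.297, 0.264, 0.581, 0.675, 0.46, 0.075
R0 = Σ lx·mx = 2.352 → 2.35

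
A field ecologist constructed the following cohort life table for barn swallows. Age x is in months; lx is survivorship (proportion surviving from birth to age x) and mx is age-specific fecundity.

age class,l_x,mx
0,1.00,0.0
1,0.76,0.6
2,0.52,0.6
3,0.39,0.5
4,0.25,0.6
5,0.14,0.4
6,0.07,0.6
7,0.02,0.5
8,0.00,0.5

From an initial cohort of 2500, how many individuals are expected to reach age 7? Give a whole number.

50

Expected survivors = N0 · l_7 = 2500 × 0.02 = 50 → 50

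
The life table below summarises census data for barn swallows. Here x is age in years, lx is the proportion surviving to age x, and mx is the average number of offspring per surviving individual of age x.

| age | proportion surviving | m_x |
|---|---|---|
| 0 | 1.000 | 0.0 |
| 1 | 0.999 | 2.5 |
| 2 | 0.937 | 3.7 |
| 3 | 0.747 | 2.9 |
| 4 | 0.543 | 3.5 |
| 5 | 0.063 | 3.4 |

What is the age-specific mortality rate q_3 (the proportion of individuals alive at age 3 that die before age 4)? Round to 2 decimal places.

q_3 = (l_3 − l_4) / l_3 = (0.747 − 0.543) / 0.747
     = 0.204 / 0.747 = 0.273092… → 0.27

0.27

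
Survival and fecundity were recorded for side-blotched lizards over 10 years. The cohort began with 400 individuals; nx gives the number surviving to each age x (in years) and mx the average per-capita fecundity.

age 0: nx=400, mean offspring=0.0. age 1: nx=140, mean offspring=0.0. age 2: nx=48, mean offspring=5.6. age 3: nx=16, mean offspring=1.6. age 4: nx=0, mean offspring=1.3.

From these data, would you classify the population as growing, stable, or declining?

lx = nx/n0 = nx/400: 1, 0.35, 0.12, 0.04, 0
R0 = Σ lx·mx = 0 + 0 + 0.672 + 0.064 + 0 = 0.736
R0 < 1, so the population is declining.

declining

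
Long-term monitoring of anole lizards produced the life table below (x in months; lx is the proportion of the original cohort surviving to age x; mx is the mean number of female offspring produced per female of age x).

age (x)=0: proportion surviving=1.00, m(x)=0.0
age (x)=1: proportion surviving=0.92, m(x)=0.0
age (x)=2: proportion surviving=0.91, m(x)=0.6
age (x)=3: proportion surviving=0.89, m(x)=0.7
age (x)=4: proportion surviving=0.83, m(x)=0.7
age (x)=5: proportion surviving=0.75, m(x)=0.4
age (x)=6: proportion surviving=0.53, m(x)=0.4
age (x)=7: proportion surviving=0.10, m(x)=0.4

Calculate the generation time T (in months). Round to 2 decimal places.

lx·mx: 0, 0, 0.546, 0.623, 0.581, 0.3, 0.212, 0.04 → R0 = 2.302
x·lx·mx: 0, 0, 1.092, 1.869, 2.324, 1.5, 1.272, 0.28 → Σ = 8.337
T = 8.337 / 2.302 = 3.621633… → 3.62

3.62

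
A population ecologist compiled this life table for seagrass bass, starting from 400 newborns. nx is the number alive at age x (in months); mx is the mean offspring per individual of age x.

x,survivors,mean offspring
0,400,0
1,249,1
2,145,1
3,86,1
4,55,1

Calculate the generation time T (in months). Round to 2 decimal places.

1.90

lx = nx/n0 = nx/400: 1, 0.6225, 0.3625, 0.215, 0.1375
lx·mx: 0, 0.6225, 0.3625, 0.215, 0.1375 → R0 = 1.3375
x·lx·mx: 0, 0.6225, 0.725, 0.645, 0.55 → Σ = 2.5425
T = 2.5425 / 1.3375 = 1.900935… → 1.90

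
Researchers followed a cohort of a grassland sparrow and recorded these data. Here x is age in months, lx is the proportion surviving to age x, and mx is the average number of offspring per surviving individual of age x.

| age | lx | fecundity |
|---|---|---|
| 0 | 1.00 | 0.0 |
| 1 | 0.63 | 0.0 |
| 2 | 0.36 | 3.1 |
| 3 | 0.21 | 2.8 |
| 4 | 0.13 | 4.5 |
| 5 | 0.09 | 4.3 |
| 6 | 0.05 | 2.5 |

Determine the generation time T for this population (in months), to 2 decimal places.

lx·mx: 0, 0, 1.116, 0.588, 0.585, 0.387, 0.125 → R0 = 2.801
x·lx·mx: 0, 0, 2.232, 1.764, 2.34, 1.935, 0.75 → Σ = 9.021
T = 9.021 / 2.801 = 3.220635… → 3.22

3.22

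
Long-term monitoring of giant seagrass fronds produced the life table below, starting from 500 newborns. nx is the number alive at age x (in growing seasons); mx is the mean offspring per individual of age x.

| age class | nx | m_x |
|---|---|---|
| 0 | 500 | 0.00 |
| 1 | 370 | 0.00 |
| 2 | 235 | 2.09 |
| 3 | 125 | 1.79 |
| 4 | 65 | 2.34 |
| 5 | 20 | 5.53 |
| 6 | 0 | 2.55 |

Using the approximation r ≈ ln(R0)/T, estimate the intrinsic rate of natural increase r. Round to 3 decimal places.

lx = nx/n0 = nx/500: 1, 0.74, 0.47, 0.25, 0.13, 0.04, 0
R0 = Σ lx·mx = 0 + 0 + 0.9823 + 0.4475 + 0.3042 + 0.2212 + 0 = 1.9552
Σ x·lx·mx = 5.6299; T = 5.6299/1.9552 = 2.87945…
r ≈ ln(R0)/T = ln(1.9552)/2.87945… = 0.23285… → 0.233

0.233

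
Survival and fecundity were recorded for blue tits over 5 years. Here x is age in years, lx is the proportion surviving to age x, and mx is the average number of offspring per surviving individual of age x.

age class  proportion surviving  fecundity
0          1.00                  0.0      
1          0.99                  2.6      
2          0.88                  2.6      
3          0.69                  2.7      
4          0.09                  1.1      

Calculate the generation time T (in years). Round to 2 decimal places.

1.92

lx·mx: 0, 2.574, 2.288, 1.863, 0.099 → R0 = 6.824
x·lx·mx: 0, 2.574, 4.576, 5.589, 0.396 → Σ = 13.135
T = 13.135 / 6.824 = 1.924824… → 1.92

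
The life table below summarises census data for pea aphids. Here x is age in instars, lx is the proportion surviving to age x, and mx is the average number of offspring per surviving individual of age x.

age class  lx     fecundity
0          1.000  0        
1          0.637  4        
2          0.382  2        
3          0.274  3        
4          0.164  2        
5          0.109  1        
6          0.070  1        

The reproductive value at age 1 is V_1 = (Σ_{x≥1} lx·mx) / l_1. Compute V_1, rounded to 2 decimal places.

7.29

lx·mx for x ≥ 1: 2.548, 0.764, 0.822, 0.328, 0.109, 0.07 → sum = 4.641
V_1 = 4.641 / l_1 = 4.641 / 0.637 = 7.285714… → 7.29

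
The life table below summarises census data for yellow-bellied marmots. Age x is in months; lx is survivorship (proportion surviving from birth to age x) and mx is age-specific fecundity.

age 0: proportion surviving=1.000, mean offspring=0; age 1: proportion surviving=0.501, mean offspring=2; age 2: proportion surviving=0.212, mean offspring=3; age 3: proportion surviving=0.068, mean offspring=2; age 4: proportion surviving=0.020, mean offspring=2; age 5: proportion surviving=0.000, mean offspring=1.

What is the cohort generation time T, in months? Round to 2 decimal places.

lx·mx: 0, 1.002, 0.636, 0.136, 0.04, 0 → R0 = 1.814
x·lx·mx: 0, 1.002, 1.272, 0.408, 0.16, 0 → Σ = 2.842
T = 2.842 / 1.814 = 1.566703… → 1.57

1.57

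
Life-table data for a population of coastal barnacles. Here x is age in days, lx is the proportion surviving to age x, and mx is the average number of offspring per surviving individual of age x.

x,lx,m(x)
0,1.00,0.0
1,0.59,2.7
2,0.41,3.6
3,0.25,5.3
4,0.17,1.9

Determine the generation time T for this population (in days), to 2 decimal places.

2.08

lx·mx: 0, 1.593, 1.476, 1.325, 0.323 → R0 = 4.717
x·lx·mx: 0, 1.593, 2.952, 3.975, 1.292 → Σ = 9.812
T = 9.812 / 4.717 = 2.080136… → 2.08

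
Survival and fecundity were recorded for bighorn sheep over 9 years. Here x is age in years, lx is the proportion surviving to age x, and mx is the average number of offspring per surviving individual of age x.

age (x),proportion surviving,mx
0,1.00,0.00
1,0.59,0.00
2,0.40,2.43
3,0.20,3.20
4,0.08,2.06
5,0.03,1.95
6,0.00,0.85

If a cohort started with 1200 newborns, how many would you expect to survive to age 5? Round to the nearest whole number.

Expected survivors = N0 · l_5 = 1200 × 0.03 = 36 → 36

36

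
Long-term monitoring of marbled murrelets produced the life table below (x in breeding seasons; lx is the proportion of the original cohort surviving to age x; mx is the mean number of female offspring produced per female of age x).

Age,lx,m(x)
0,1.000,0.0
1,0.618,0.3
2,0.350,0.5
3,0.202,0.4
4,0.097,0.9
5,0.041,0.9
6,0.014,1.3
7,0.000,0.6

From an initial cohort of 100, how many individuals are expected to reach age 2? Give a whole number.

Expected survivors = N0 · l_2 = 100 × 0.350 = 35 → 35

35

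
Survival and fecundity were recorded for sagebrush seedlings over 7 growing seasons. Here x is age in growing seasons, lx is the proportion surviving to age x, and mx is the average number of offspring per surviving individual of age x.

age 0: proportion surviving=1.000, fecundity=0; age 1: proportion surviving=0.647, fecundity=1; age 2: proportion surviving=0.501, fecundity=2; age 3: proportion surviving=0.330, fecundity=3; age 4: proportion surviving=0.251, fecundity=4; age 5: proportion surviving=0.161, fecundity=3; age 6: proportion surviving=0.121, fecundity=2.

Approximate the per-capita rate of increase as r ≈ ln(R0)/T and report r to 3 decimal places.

0.477

R0 = Σ lx·mx = 0 + 0.647 + 1.002 + 0.99 + 1.004 + 0.483 + 0.242 = 4.368
Σ x·lx·mx = 13.504; T = 13.504/4.368 = 3.09158…
r ≈ ln(R0)/T = ln(4.368)/3.09158… = 0.47688… → 0.477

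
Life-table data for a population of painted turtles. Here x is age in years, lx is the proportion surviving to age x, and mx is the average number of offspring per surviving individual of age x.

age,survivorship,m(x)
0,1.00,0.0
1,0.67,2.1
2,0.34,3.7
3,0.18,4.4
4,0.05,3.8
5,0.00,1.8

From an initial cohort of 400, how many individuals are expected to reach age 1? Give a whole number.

Expected survivors = N0 · l_1 = 400 × 0.67 = 268 → 268

268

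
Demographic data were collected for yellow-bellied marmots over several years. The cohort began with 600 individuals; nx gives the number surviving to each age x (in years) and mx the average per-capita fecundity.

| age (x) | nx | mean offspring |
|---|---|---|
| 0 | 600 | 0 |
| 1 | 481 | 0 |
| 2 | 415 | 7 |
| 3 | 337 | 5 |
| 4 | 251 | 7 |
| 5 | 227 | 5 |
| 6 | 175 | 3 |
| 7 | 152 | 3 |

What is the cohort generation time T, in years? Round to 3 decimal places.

lx = nx/n0 = nx/600: 1, 0.80167…, 0.69167…, 0.56167…, 0.41833…, 0.37833…, 0.29167…, 0.25333…
lx·mx: 0, 0, 4.841667…, 2.808333…, 2.928333…, 1.891667…, 0.875…, 0.76… → R0 = 14.105…
x·lx·mx: 0, 0, 9.683333…, 8.425…, 11.713333…, 9.458333…, 5.25…, 5.32… → Σ = 49.85…
T = 49.85… / 14.105… = 3.534208… → 3.534

3.534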